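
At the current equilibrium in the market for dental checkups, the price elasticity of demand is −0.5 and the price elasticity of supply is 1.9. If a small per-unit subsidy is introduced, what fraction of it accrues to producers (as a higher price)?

For a small subsidy around the equilibrium, the benefit split depends on the relative slopes, which at a point are proportional to the elasticities.
Buyer share = εs/(εs + |εd|) = 1.9/(1.9 + 0.5) = 19/24; seller share = |εd|/(εs + |εd|) = 5/24.
So producers capture 5/24 of the subsidy.

Producer share = 5/24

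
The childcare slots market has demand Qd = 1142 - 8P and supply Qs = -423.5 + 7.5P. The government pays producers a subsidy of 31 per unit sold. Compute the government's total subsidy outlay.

Pre-subsidy: 1142 - 8P = -423.5 + 7.5P gives P* = 101, Q* = 334.
With the subsidy, sellers receive Ps = Pb + 31 for each unit, where Pb is the price buyers pay.
Supply in terms of Pb becomes Qs = -423.5 + 7.5(Pb + 31) = -191 + 7.5Pb. Setting this equal to demand: 1142 - 8Pb = -191 + 7.5Pb, so Pb = 86.
Sellers receive Ps = 86 + 31 = 117; Q' = 1142 − 8·86 = 454.
Government outlay = subsidy × quantity = 31 × 454 = 14074.

Government cost = 14074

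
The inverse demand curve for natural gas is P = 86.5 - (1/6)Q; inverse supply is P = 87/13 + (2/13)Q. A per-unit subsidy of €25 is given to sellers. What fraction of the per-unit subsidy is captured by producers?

Producer share = 0.48

Pre-subsidy: 86.5 - (1/6)Q = 87/13 + (2/13)Q gives Q* = 249 and P* = 45.
With the subsidy, sellers receive Ps = Pb + 25 for each unit, where Pb is the price buyers pay.
On the curves, Pb = 86.5 - (1/6)Q and Ps = 87/13 + (2/13)Q; the wedge Ps − Pb = 25 gives 87/13 + (2/13)Q − (86.5 - (1/6)Q) = 25, so Q' = 327.
Then Pb = 86.5 − (1/6)·327 = 32 and Ps = 87/13 + (2/13)·327 = 57.
Buyers' price falls by P* − Pb = 45 − 32 = 13; sellers' price rises by Ps − P* = 57 − 45 = 12.
So producers capture 12/25 = 0.48 of each unit of subsidy.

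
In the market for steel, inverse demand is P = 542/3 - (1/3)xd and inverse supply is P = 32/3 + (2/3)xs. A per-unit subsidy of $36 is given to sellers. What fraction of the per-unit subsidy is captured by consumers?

Pre-subsidy: 542/3 - (1/3)x = 32/3 + (2/3)x gives x* = 170 and P* = 124.
With the subsidy, sellers receive Ps = Pb + 36 for each unit, where Pb is the price buyers pay.
On the curves, Pb = 542/3 - (1/3)x and Ps = 32/3 + (2/3)x; the wedge Ps − Pb = 36 gives 32/3 + (2/3)x − (542/3 - (1/3)x) = 36, so x' = 206.
Then Pb = 542/3 − (1/3)·206 = 112 and Ps = 32/3 + (2/3)·206 = 148.
Buyers' price falls by P* − Pb = 124 − 112 = 12; sellers' price rises by Ps − P* = 148 − 124 = 24.
So consumers capture 12/36 = 1/3 of each unit of subsidy.

Consumer share = 1/3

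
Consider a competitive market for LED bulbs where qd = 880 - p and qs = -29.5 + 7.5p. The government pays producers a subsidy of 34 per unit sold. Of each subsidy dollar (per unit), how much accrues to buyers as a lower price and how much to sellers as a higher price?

Buyers gain 30 per unit; sellers gain 4 per unit

Pre-subsidy: 880 - p = -29.5 + 7.5p gives p* = 107, q* = 773.
With the subsidy, sellers receive ps = pb + 34 for each unit, where pb is the price buyers pay.
Supply in terms of pb becomes qs = -29.5 + 7.5(pb + 34) = 225.5 + 7.5pb. Setting this equal to demand: 880 - pb = 225.5 + 7.5pb, so pb = 77.
Sellers receive ps = 77 + 34 = 111; q' = 880 − 1·77 = 803.
Buyers' price falls by p* − pb = 107 − 77 = 30; sellers' price rises by ps − p* = 111 − 107 = 4.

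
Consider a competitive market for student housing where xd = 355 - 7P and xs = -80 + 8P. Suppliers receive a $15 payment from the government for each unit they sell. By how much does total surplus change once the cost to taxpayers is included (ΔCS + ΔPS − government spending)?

Pre-subsidy: 355 - 7P = -80 + 8P gives P* = 29, x* = 152.
With the subsidy, sellers receive Ps = Pb + 15 for each unit, where Pb is the price buyers pay.
Supply in terms of Pb becomes xs = -80 + 8(Pb + 15) = 40 + 8Pb. Setting this equal to demand: 355 - 7Pb = 40 + 8Pb, so Pb = 21.
Sellers receive Ps = 21 + 15 = 36; x' = 355 − 7·21 = 208.
ΔCS = ½(152 + 208)(29 − 21) = 1440; ΔPS = ½(152 + 208)(36 − 29) = 1260.
Government spending = 15 × 208 = 3120.
Net change = 1440 + 1260 − 3120 = -420. The loss equals the DWL triangle ½·15·56.

Net change in total surplus = -$420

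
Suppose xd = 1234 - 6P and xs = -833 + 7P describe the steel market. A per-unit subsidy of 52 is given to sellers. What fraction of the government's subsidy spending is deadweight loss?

Pre-subsidy: 1234 - 6P = -833 + 7P gives P* = 159, x* = 280.
With the subsidy, sellers receive Ps = Pb + 52 for each unit, where Pb is the price buyers pay.
Supply in terms of Pb becomes xs = -833 + 7(Pb + 52) = -469 + 7Pb. Setting this equal to demand: 1234 - 6Pb = -469 + 7Pb, so Pb = 131.
Sellers receive Ps = 131 + 52 = 183; x' = 1234 − 6·131 = 448.
ΔCS = ½(280 + 448)(159 − 131) = 10192; ΔPS = ½(280 + 448)(183 − 159) = 8736.
Government spending = 52 × 448 = 23296.
DWL = ½ × 52 × (448 − 280) = 4368; fraction = 4368 / 23296 = 0.1875.

DWL / government spending = 0.1875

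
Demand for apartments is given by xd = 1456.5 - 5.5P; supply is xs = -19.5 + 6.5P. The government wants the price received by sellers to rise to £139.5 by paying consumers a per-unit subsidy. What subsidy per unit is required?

Required subsidy s = £36 per unit

At a seller price of 139.5, quantity supplied is -19.5 + 6.5·139.5 = 887.25.
Buyers absorb 887.25 only when they pay Pb with 1456.5 − 5.5·Pb = 887.25, i.e. Pb = 103.5.
s = Ps − Pb = 139.5 − 103.5 = 36.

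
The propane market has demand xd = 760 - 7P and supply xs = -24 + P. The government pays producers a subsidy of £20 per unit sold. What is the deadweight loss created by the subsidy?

Pre-subsidy: 760 - 7P = -24 + P gives P* = 98, x* = 74.
With the subsidy, sellers receive Ps = Pb + 20 for each unit, where Pb is the price buyers pay.
Supply in terms of Pb becomes xs = -24 + 1(Pb + 20) = -4 + Pb. Setting this equal to demand: 760 - 7Pb = -4 + Pb, so Pb = 95.5.
Sellers receive Ps = 95.5 + 20 = 115.5; x' = 760 − 7·95.5 = 91.5.
The subsidy expands output by 91.5 − 74 = 17.5 past the efficient level; on those units the gap between marginal cost and willingness to pay runs from 0 up to 20.
DWL = ½ × 20 × 17.5 = 175.

Deadweight loss = £175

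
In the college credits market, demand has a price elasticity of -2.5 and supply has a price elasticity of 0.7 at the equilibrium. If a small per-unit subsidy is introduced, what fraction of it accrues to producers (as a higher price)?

For a small subsidy around the equilibrium, the benefit split depends on the relative slopes, which at a point are proportional to the elasticities.
Buyer share = εs/(εs + |εd|) = 0.7/(0.7 + 2.5) = 0.21875; seller share = |εd|/(εs + |εd|) = 0.78125.
So producers capture 0.78125 of the subsidy.

Producer share = 0.78125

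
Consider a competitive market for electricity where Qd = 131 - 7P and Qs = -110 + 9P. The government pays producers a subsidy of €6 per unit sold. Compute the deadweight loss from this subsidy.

Pre-subsidy: 131 - 7P = -110 + 9P gives P* = 15.0625, Q* = 25.5625.
With the subsidy, sellers receive Ps = Pb + 6 for each unit, where Pb is the price buyers pay.
Supply in terms of Pb becomes Qs = -110 + 9(Pb + 6) = -56 + 9Pb. Setting this equal to demand: 131 - 7Pb = -56 + 9Pb, so Pb = 11.6875.
Sellers receive Ps = 11.6875 + 6 = 17.6875; Q' = 131 − 7·11.6875 = 49.1875.
The subsidy expands output by 49.1875 − 25.5625 = 23.625 past the efficient level; on those units the gap between marginal cost and willingness to pay runs from 0 up to 6.
DWL = ½ × 6 × 23.625 = 70.875.

Deadweight loss = €70.875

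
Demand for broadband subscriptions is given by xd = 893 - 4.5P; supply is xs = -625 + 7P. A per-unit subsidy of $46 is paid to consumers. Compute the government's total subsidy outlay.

Government cost = $19550

Pre-subsidy: 893 - 4.5P = -625 + 7P gives P* = 132, x* = 299.
With the rebate, buyers effectively pay Pb = Ps − 46, where Ps is the price sellers receive.
Demand in terms of Ps becomes xd = 893 − 4.5(Ps − 46) = 1100 - 4.5Ps. Setting this equal to supply: 1100 - 4.5Ps = -625 + 7Ps, so Ps = 150.
Buyers pay Pb = 150 − 46 = 104; x' = -625 + 7·150 = 425.
Government outlay = subsidy × quantity = 46 × 425 = 19550.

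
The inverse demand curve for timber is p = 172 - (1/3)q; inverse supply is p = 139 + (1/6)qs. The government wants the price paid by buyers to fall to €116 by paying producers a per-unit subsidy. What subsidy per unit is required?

At a buyer price of 116, quantity demanded is 516 − 3·116 = 168.
Sellers supply 168 only when they receive ps = 139 + (1/6)·168 = 167.
s = ps − pb = 167 − 116 = 51.

Required subsidy s = €51 per unit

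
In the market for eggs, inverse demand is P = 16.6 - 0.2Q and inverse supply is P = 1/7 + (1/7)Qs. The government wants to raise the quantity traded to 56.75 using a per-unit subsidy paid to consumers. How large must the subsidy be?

Required subsidy s = 3 per unit

At Q = 56.75, from the demand curve buyers pay Pb = 16.6 − 0.2·56.75 = 5.25; from the supply curve sellers need Ps = 1/7 + (1/7)·56.75 = 8.25.
The subsidy must fill the gap: s = Ps − Pb = 8.25 − 5.25 = 3.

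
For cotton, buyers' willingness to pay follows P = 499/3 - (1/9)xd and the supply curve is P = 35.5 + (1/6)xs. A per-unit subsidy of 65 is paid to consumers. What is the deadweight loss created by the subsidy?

Pre-subsidy: 499/3 - (1/9)x = 35.5 + (1/6)x gives x* = 471 and P* = 114.
With the rebate, buyers effectively pay Pb = Ps − 65, where Ps is the price sellers receive.
On the curves, Pb = 499/3 - (1/9)x and Ps = 35.5 + (1/6)x; the wedge Ps − Pb = 65 gives 35.5 + (1/6)x − (499/3 - (1/9)x) = 65, so x' = 705.
Then Pb = 499/3 − (1/9)·705 = 88 and Ps = 35.5 + (1/6)·705 = 153.
The subsidy expands output by 705 − 471 = 234 past the efficient level; on those units the gap between marginal cost and willingness to pay runs from 0 up to 65.
DWL = ½ × 65 × 234 = 7605.

Deadweight loss = 7605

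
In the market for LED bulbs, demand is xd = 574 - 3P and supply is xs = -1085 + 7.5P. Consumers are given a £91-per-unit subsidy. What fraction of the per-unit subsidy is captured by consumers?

Pre-subsidy: 574 - 3P = -1085 + 7.5P gives P* = 158, x* = 100.
With the rebate, buyers effectively pay Pb = Ps − 91, where Ps is the price sellers receive.
Demand in terms of Ps becomes xd = 574 − 3(Ps − 91) = 847 - 3Ps. Setting this equal to supply: 847 - 3Ps = -1085 + 7.5Ps, so Ps = 184.
Buyers pay Pb = 184 − 91 = 93; x' = -1085 + 7.5·184 = 295.
Buyers' price falls by P* − Pb = 158 − 93 = 65; sellers' price rises by Ps − P* = 184 − 158 = 26.
So consumers capture 65/91 = 5/7 of each unit of subsidy.

Consumer share = 5/7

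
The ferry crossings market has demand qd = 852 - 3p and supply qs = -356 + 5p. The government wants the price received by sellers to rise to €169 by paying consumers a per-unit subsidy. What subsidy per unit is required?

At a seller price of 169, quantity supplied is -356 + 5·169 = 489.
Buyers absorb 489 only when they pay pb with 852 − 3·pb = 489, i.e. pb = 121.
s = ps − pb = 169 − 121 = 48.

Required subsidy s = €48 per unit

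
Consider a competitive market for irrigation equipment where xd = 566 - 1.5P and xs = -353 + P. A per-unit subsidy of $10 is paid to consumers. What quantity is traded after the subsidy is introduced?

x' = 20.6

Pre-subsidy: 566 - 1.5P = -353 + P gives P* = 367.6, x* = 14.6.
With the rebate, buyers effectively pay Pb = Ps − 10, where Ps is the price sellers receive.
Demand in terms of Ps becomes xd = 566 − 1.5(Ps − 10) = 581 - 1.5Ps. Setting this equal to supply: 581 - 1.5Ps = -353 + Ps, so Ps = 373.6.
Buyers pay Pb = 373.6 − 10 = 363.6; x' = -353 + 1·373.6 = 20.6.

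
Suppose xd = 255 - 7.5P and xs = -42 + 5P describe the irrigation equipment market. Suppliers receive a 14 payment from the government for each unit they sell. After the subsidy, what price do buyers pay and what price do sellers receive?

Pre-subsidy: 255 - 7.5P = -42 + 5P gives P* = 23.76, x* = 76.8.
With the subsidy, sellers receive Ps = Pb + 14 for each unit, where Pb is the price buyers pay.
Supply in terms of Pb becomes xs = -42 + 5(Pb + 14) = 28 + 5Pb. Setting this equal to demand: 255 - 7.5Pb = 28 + 5Pb, so Pb = 18.16.
Sellers receive Ps = 18.16 + 14 = 32.16; x' = 255 − 7.5·18.16 = 118.8.

Buyers pay 18.16; sellers receive 32.16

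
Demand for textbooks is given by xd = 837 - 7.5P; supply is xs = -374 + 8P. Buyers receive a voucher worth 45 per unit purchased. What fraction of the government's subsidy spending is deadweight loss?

Pre-subsidy: 837 - 7.5P = -374 + 8P gives P* = 2422/31, x* = 7782/31.
With the rebate, buyers effectively pay Pb = Ps − 45, where Ps is the price sellers receive.
Demand in terms of Ps becomes xd = 837 − 7.5(Ps − 45) = 1174.5 - 7.5Ps. Setting this equal to supply: 1174.5 - 7.5Ps = -374 + 8Ps, so Ps = 3097/31.
Buyers pay Pb = 3097/31 − 45 = 1702/31; x' = -374 + 8·(3097/31) = 13182/31.
ΔCS = ½(7782/31 + 13182/31)(2422/31 − 1702/31) = 7547040/961; ΔPS = ½(7782/31 + 13182/31)(3097/31 − 2422/31) = 7075350/961.
Government spending = 45 × 13182/31 = 593190/31.
DWL = ½ × 45 × (13182/31 − 7782/31) = 121500/31; fraction = (121500/31) / (593190/31) = 450/2197.

DWL / government spending = 450/2197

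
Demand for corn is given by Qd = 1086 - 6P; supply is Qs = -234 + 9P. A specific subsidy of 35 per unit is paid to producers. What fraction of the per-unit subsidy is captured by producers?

Pre-subsidy: 1086 - 6P = -234 + 9P gives P* = 88, Q* = 558.
With the subsidy, sellers receive Ps = Pb + 35 for each unit, where Pb is the price buyers pay.
Supply in terms of Pb becomes Qs = -234 + 9(Pb + 35) = 81 + 9Pb. Setting this equal to demand: 1086 - 6Pb = 81 + 9Pb, so Pb = 67.
Sellers receive Ps = 67 + 35 = 102; Q' = 1086 − 6·67 = 684.
Buyers' price falls by P* − Pb = 88 − 67 = 21; sellers' price rises by Ps − P* = 102 − 88 = 14.
So producers capture 14/35 = 0.4 of each unit of subsidy.

Producer share = 0.4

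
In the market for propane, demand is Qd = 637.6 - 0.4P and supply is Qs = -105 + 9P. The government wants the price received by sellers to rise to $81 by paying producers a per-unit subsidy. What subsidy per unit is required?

At a seller price of 81, quantity supplied is -105 + 9·81 = 624.
Buyers absorb 624 only when they pay Pb with 637.6 − 0.4·Pb = 624, i.e. Pb = 34.
s = Ps − Pb = 81 − 34 = 47.

Required subsidy s = $47 per unit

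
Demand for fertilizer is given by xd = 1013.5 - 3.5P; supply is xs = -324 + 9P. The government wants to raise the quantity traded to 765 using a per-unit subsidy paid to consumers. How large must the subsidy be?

Required subsidy s = 50 per unit

At x = 765, invert demand for the buyer price: Pb = (1013.5 − 765)/3.5 = 71; invert supply for the seller price: Ps = (765 − (-324))/9 = 121.
The subsidy must fill the gap: s = Ps − Pb = 121 − 71 = 50.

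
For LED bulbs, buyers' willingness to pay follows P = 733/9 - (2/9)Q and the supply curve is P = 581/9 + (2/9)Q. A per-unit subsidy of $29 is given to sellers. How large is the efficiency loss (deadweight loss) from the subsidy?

Deadweight loss = $946.125

Pre-subsidy: 733/9 - (2/9)Q = 581/9 + (2/9)Q gives Q* = 38 and P* = 73.
With the subsidy, sellers receive Ps = Pb + 29 for each unit, where Pb is the price buyers pay.
On the curves, Pb = 733/9 - (2/9)Q and Ps = 581/9 + (2/9)Q; the wedge Ps − Pb = 29 gives 581/9 + (2/9)Q − (733/9 - (2/9)Q) = 29, so Q' = 103.25.
Then Pb = 733/9 − (2/9)·103.25 = 58.5 and Ps = 581/9 + (2/9)·103.25 = 87.5.
The subsidy expands output by 103.25 − 38 = 65.25 past the efficient level; on those units the gap between marginal cost and willingness to pay runs from 0 up to 29.
DWL = ½ × 29 × 65.25 = 946.125.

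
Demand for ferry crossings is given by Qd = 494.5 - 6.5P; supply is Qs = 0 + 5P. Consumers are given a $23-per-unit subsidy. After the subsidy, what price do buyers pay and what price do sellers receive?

Pre-subsidy: 494.5 - 6.5P = 0 + 5P gives P* = 43, Q* = 215.
With the rebate, buyers effectively pay Pb = Ps − 23, where Ps is the price sellers receive.
Demand in terms of Ps becomes Qd = 494.5 − 6.5(Ps − 23) = 644 - 6.5Ps. Setting this equal to supply: 644 - 6.5Ps = 0 + 5Ps, so Ps = 56.
Buyers pay Pb = 56 − 23 = 33; Q' = 0 + 5·56 = 280.

Buyers pay $33; sellers receive $56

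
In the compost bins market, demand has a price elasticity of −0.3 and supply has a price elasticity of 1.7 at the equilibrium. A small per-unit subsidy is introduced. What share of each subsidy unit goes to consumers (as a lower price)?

For a small subsidy around the equilibrium, the benefit split depends on the relative slopes, which at a point are proportional to the elasticities.
Buyer share = εs/(εs + |εd|) = 1.7/(1.7 + 0.3) = 0.85; seller share = |εd|/(εs + |εd|) = 0.15.

Consumer share = 0.85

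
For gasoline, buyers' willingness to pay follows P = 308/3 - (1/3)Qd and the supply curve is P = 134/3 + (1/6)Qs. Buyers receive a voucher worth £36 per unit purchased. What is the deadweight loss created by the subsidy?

Pre-subsidy: 308/3 - (1/3)Q = 134/3 + (1/6)Q gives Q* = 116 and P* = 64.
With the rebate, buyers effectively pay Pb = Ps − 36, where Ps is the price sellers receive.
On the curves, Pb = 308/3 - (1/3)Q and Ps = 134/3 + (1/6)Q; the wedge Ps − Pb = 36 gives 134/3 + (1/6)Q − (308/3 - (1/3)Q) = 36, so Q' = 188.
Then Pb = 308/3 − (1/3)·188 = 40 and Ps = 134/3 + (1/6)·188 = 76.
The subsidy expands output by 188 − 116 = 72 past the efficient level; on those units the gap between marginal cost and willingness to pay runs from 0 up to 36.
DWL = ½ × 36 × 72 = 1296.

Deadweight loss = £1296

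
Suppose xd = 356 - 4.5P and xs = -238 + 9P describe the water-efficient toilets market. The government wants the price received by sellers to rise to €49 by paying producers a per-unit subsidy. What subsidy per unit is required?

At a seller price of 49, quantity supplied is -238 + 9·49 = 203.
Buyers absorb 203 only when they pay Pb with 356 − 4.5·Pb = 203, i.e. Pb = 34.
s = Ps − Pb = 49 − 34 = 15.

Required subsidy s = €15 per unit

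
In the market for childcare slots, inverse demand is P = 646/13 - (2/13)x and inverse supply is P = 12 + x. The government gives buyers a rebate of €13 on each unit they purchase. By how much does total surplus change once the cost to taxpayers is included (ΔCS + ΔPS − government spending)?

Pre-subsidy: 646/13 - (2/13)x = 12 + x gives x* = 98/3 and P* = 134/3.
With the rebate, buyers effectively pay Pb = Ps − 13, where Ps is the price sellers receive.
On the curves, Pb = 646/13 - (2/13)x and Ps = 12 + x; the wedge Ps − Pb = 13 gives 12 + x − (646/13 - (2/13)x) = 13, so x' = 659/15.
Then Pb = 646/13 − (2/13)·(659/15) = 644/15 and Ps = 12 + 1·(659/15) = 839/15.
ΔCS = ½(98/3 + 659/15)(134/3 − 644/15) = 4979/75; ΔPS = ½(98/3 + 659/15)(839/15 − 134/3) = 64727/150.
Government spending = 13 × 659/15 = 8567/15.
Net change = 4979/75 + 64727/150 − 8567/15 = -2197/30. The loss equals the DWL triangle ½·13·169/15.

Net change in total surplus = -2197/30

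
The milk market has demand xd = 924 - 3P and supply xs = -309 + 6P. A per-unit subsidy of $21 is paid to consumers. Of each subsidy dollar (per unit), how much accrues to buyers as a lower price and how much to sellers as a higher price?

Buyers gain $14 per unit; sellers gain $7 per unit

Pre-subsidy: 924 - 3P = -309 + 6P gives P* = 137, x* = 513.
With the rebate, buyers effectively pay Pb = Ps − 21, where Ps is the price sellers receive.
Demand in terms of Ps becomes xd = 924 − 3(Ps − 21) = 987 - 3Ps. Setting this equal to supply: 987 - 3Ps = -309 + 6Ps, so Ps = 144.
Buyers pay Pb = 144 − 21 = 123; x' = -309 + 6·144 = 555.
Buyers' price falls by P* − Pb = 137 − 123 = 14; sellers' price rises by Ps − P* = 144 − 137 = 7.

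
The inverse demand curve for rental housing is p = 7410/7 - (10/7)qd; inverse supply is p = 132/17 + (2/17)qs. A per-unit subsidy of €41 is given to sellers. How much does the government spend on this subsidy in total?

Government cost = 5326925/184

Pre-subsidy: 7410/7 - (10/7)q = 132/17 + (2/17)q gives q* = 62523/92 and p* = 4035/46.
With the subsidy, sellers receive ps = pb + 41 for each unit, where pb is the price buyers pay.
On the curves, pb = 7410/7 - (10/7)q and ps = 132/17 + (2/17)q; the wedge ps − pb = 41 gives 132/17 + (2/17)q − (7410/7 - (10/7)q) = 41, so q' = 129925/184.
Then pb = 7410/7 − (10/7)·(129925/184) = 4585/92 and ps = 132/17 + (2/17)·(129925/184) = 8357/92.
Government outlay = subsidy × quantity = 41 × 129925/184 = 5326925/184.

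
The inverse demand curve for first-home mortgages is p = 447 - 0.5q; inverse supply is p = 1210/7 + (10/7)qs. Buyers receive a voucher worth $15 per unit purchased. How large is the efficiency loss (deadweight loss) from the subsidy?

Pre-subsidy: 447 - 0.5q = 1210/7 + (10/7)q gives q* = 3838/27 and p* = 10150/27.
With the rebate, buyers effectively pay pb = ps − 15, where ps is the price sellers receive.
On the curves, pb = 447 - 0.5q and ps = 1210/7 + (10/7)q; the wedge ps − pb = 15 gives 1210/7 + (10/7)q − (447 - 0.5q) = 15, so q' = 4048/27.
Then pb = 447 − 0.5·(4048/27) = 10045/27 and ps = 1210/7 + (10/7)·(4048/27) = 10450/27.
The subsidy expands output by 4048/27 − 3838/27 = 70/9 past the efficient level; on those units the gap between marginal cost and willingness to pay runs from 0 up to 15.
DWL = ½ × 15 × 70/9 = 175/3.

Deadweight loss = 175/3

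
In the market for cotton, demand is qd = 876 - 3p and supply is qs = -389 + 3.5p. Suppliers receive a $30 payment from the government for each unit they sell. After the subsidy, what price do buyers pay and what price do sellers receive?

Buyers pay 2320/13; sellers receive 2710/13

Pre-subsidy: 876 - 3p = -389 + 3.5p gives p* = 2530/13, q* = 3798/13.
With the subsidy, sellers receive ps = pb + 30 for each unit, where pb is the price buyers pay.
Supply in terms of pb becomes qs = -389 + 3.5(pb + 30) = -284 + 3.5pb. Setting this equal to demand: 876 - 3pb = -284 + 3.5pb, so pb = 2320/13.
Sellers receive ps = 2320/13 + 30 = 2710/13; q' = 876 − 3·(2320/13) = 4428/13.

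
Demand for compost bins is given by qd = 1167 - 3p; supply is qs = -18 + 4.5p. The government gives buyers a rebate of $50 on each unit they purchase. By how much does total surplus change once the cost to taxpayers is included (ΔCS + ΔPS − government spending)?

Pre-subsidy: 1167 - 3p = -18 + 4.5p gives p* = 158, q* = 693.
With the rebate, buyers effectively pay pb = ps − 50, where ps is the price sellers receive.
Demand in terms of ps becomes qd = 1167 − 3(ps − 50) = 1317 - 3ps. Setting this equal to supply: 1317 - 3ps = -18 + 4.5ps, so ps = 178.
Buyers pay pb = 178 − 50 = 128; q' = -18 + 4.5·178 = 783.
ΔCS = ½(693 + 783)(158 − 128) = 22140; ΔPS = ½(693 + 783)(178 − 158) = 14760.
Government spending = 50 × 783 = 39150.
Net change = 22140 + 14760 − 39150 = -2250. The loss equals the DWL triangle ½·50·90.

Net change in total surplus = -$2250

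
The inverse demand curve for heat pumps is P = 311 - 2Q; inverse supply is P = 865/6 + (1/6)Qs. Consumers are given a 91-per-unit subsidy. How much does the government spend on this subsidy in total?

Pre-subsidy: 311 - 2Q = 865/6 + (1/6)Q gives Q* = 77 and P* = 157.
With the rebate, buyers effectively pay Pb = Ps − 91, where Ps is the price sellers receive.
On the curves, Pb = 311 - 2Q and Ps = 865/6 + (1/6)Q; the wedge Ps − Pb = 91 gives 865/6 + (1/6)Q − (311 - 2Q) = 91, so Q' = 119.
Then Pb = 311 − 2·119 = 73 and Ps = 865/6 + (1/6)·119 = 164.
Government outlay = subsidy × quantity = 91 × 119 = 10829.

Government cost = 10829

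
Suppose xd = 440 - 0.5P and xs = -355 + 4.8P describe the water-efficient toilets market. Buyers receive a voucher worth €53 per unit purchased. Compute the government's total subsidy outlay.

Pre-subsidy: 440 - 0.5P = -355 + 4.8P gives P* = 150, x* = 365.
With the rebate, buyers effectively pay Pb = Ps − 53, where Ps is the price sellers receive.
Demand in terms of Ps becomes xd = 440 − 0.5(Ps − 53) = 466.5 - 0.5Ps. Setting this equal to supply: 466.5 - 0.5Ps = -355 + 4.8Ps, so Ps = 155.
Buyers pay Pb = 155 − 53 = 102; x' = -355 + 4.8·155 = 389.
Government outlay = subsidy × quantity = 53 × 389 = 20617.

Government cost = €20617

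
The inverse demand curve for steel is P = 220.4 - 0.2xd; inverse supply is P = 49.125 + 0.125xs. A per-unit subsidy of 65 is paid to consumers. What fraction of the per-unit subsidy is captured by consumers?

Pre-subsidy: 220.4 - 0.2x = 49.125 + 0.125x gives x* = 527 and P* = 115.
With the rebate, buyers effectively pay Pb = Ps − 65, where Ps is the price sellers receive.
On the curves, Pb = 220.4 - 0.2x and Ps = 49.125 + 0.125x; the wedge Ps − Pb = 65 gives 49.125 + 0.125x − (220.4 - 0.2x) = 65, so x' = 727.
Then Pb = 220.4 − 0.2·727 = 75 and Ps = 49.125 + 0.125·727 = 140.
Buyers' price falls by P* − Pb = 115 − 75 = 40; sellers' price rises by Ps − P* = 140 − 115 = 25.
So consumers capture 40/65 = 8/13 of each unit of subsidy.

Consumer share = 8/13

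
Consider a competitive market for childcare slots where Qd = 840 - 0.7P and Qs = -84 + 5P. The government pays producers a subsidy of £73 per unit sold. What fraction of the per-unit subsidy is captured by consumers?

Pre-subsidy: 840 - 0.7P = -84 + 5P gives P* = 3080/19, Q* = 13804/19.
With the subsidy, sellers receive Ps = Pb + 73 for each unit, where Pb is the price buyers pay.
Supply in terms of Pb becomes Qs = -84 + 5(Pb + 73) = 281 + 5Pb. Setting this equal to demand: 840 - 0.7Pb = 281 + 5Pb, so Pb = 5590/57.
Sellers receive Ps = 5590/57 + 73 = 9751/57; Q' = 840 − 0.7·(5590/57) = 43967/57.
Buyers' price falls by P* − Pb = 3080/19 − 5590/57 = 3650/57; sellers' price rises by Ps − P* = 9751/57 − 3080/19 = 511/57.
So consumers capture (3650/57)/73 = 50/57 of each unit of subsidy.

Consumer share = 50/57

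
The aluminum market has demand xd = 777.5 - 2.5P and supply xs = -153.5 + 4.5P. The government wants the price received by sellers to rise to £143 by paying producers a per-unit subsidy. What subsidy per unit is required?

Required subsidy s = £28 per unit

At a seller price of 143, quantity supplied is -153.5 + 4.5·143 = 490.
Buyers absorb 490 only when they pay Pb with 777.5 − 2.5·Pb = 490, i.e. Pb = 115.
s = Ps − Pb = 143 − 115 = 28.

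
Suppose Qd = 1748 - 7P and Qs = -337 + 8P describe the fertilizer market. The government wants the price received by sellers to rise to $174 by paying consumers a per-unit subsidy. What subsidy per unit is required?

Required subsidy s = $75 per unit

At a seller price of 174, quantity supplied is -337 + 8·174 = 1055.
Buyers absorb 1055 only when they pay Pb with 1748 − 7·Pb = 1055, i.e. Pb = 99.
s = Ps − Pb = 174 − 99 = 75.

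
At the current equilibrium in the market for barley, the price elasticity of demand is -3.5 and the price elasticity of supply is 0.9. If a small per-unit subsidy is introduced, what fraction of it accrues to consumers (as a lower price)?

For a small subsidy around the equilibrium, the benefit split depends on the relative slopes, which at a point are proportional to the elasticities.
Buyer share = εs/(εs + |εd|) = 0.9/(0.9 + 3.5) = 9/44; seller share = |εd|/(εs + |εd|) = 35/44.

Consumer share = 9/44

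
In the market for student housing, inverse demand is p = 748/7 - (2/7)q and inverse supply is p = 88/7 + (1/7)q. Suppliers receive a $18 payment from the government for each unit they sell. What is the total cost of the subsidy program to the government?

Government cost = $4716

Pre-subsidy: 748/7 - (2/7)q = 88/7 + (1/7)q gives q* = 220 and p* = 44.
With the subsidy, sellers receive ps = pb + 18 for each unit, where pb is the price buyers pay.
On the curves, pb = 748/7 - (2/7)q and ps = 88/7 + (1/7)q; the wedge ps − pb = 18 gives 88/7 + (1/7)q − (748/7 - (2/7)q) = 18, so q' = 262.
Then pb = 748/7 − (2/7)·262 = 32 and ps = 88/7 + (1/7)·262 = 50.
Government outlay = subsidy × quantity = 18 × 262 = 4716.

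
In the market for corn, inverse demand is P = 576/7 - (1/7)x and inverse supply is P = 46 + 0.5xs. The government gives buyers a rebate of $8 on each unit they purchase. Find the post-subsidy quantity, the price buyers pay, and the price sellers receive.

Pre-subsidy: 576/7 - (1/7)x = 46 + 0.5x gives x* = 508/9 and P* = 668/9.
With the rebate, buyers effectively pay Pb = Ps − 8, where Ps is the price sellers receive.
On the curves, Pb = 576/7 - (1/7)x and Ps = 46 + 0.5x; the wedge Ps − Pb = 8 gives 46 + 0.5x − (576/7 - (1/7)x) = 8, so x' = 620/9.
Then Pb = 576/7 − (1/7)·(620/9) = 652/9 and Ps = 46 + 0.5·(620/9) = 724/9.

x' = 620/9; buyers pay 652/9; sellers receive 724/9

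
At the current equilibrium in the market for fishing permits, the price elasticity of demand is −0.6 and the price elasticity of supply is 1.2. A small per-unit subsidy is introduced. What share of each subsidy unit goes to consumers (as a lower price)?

Consumer share = 2/3

For a small subsidy around the equilibrium, the benefit split depends on the relative slopes, which at a point are proportional to the elasticities.
Buyer share = εs/(εs + |εd|) = 1.2/(1.2 + 0.6) = 2/3; seller share = |εd|/(εs + |εd|) = 1/3.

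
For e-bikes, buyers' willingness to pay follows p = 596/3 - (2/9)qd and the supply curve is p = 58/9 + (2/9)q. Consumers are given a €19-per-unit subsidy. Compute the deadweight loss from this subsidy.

Deadweight loss = €406.125

Pre-subsidy: 596/3 - (2/9)q = 58/9 + (2/9)q gives q* = 432.5 and p* = 923/9.
With the rebate, buyers effectively pay pb = ps − 19, where ps is the price sellers receive.
On the curves, pb = 596/3 - (2/9)q and ps = 58/9 + (2/9)q; the wedge ps − pb = 19 gives 58/9 + (2/9)q − (596/3 - (2/9)q) = 19, so q' = 475.25.
Then pb = 596/3 − (2/9)·475.25 = 1675/18 and ps = 58/9 + (2/9)·475.25 = 2017/18.
The subsidy expands output by 475.25 − 432.5 = 42.75 past the efficient level; on those units the gap between marginal cost and willingness to pay runs from 0 up to 19.
DWL = ½ × 19 × 42.75 = 406.125.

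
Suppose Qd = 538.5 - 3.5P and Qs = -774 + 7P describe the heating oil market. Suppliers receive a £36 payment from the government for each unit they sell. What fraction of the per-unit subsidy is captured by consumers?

Consumer share = 2/3

Pre-subsidy: 538.5 - 3.5P = -774 + 7P gives P* = 125, Q* = 101.
With the subsidy, sellers receive Ps = Pb + 36 for each unit, where Pb is the price buyers pay.
Supply in terms of Pb becomes Qs = -774 + 7(Pb + 36) = -522 + 7Pb. Setting this equal to demand: 538.5 - 3.5Pb = -522 + 7Pb, so Pb = 101.
Sellers receive Ps = 101 + 36 = 137; Q' = 538.5 − 3.5·101 = 185.
Buyers' price falls by P* − Pb = 125 − 101 = 24; sellers' price rises by Ps − P* = 137 − 125 = 12.
So consumers capture 24/36 = 2/3 of each unit of subsidy.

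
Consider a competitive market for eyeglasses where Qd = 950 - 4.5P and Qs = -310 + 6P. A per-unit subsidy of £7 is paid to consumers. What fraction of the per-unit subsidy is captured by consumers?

Pre-subsidy: 950 - 4.5P = -310 + 6P gives P* = 120, Q* = 410.
With the rebate, buyers effectively pay Pb = Ps − 7, where Ps is the price sellers receive.
Demand in terms of Ps becomes Qd = 950 − 4.5(Ps − 7) = 981.5 - 4.5Ps. Setting this equal to supply: 981.5 - 4.5Ps = -310 + 6Ps, so Ps = 123.
Buyers pay Pb = 123 − 7 = 116; Q' = -310 + 6·123 = 428.
Buyers' price falls by P* − Pb = 120 − 116 = 4; sellers' price rises by Ps − P* = 123 − 120 = 3.
So consumers capture 4/7 = 4/7 of each unit of subsidy.

Consumer share = 4/7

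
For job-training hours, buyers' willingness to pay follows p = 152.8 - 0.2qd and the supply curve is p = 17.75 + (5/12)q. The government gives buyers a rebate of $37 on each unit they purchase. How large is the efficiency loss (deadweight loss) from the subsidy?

Pre-subsidy: 152.8 - 0.2q = 17.75 + (5/12)q gives q* = 219 and p* = 109.
With the rebate, buyers effectively pay pb = ps − 37, where ps is the price sellers receive.
On the curves, pb = 152.8 - 0.2q and ps = 17.75 + (5/12)q; the wedge ps − pb = 37 gives 17.75 + (5/12)q − (152.8 - 0.2q) = 37, so q' = 279.
Then pb = 152.8 − 0.2·279 = 97 and ps = 17.75 + (5/12)·279 = 134.
The subsidy expands output by 279 − 219 = 60 past the efficient level; on those units the gap between marginal cost and willingness to pay runs from 0 up to 37.
DWL = ½ × 37 × 60 = 1110.

Deadweight loss = $1110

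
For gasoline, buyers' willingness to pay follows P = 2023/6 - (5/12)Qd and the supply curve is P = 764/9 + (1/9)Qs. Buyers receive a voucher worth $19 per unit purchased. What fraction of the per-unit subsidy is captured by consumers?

Consumer share = 15/19

Pre-subsidy: 2023/6 - (5/12)Q = 764/9 + (1/9)Q gives Q* = 478 and P* = 138.
With the rebate, buyers effectively pay Pb = Ps − 19, where Ps is the price sellers receive.
On the curves, Pb = 2023/6 - (5/12)Q and Ps = 764/9 + (1/9)Q; the wedge Ps − Pb = 19 gives 764/9 + (1/9)Q − (2023/6 - (5/12)Q) = 19, so Q' = 514.
Then Pb = 2023/6 − (5/12)·514 = 123 and Ps = 764/9 + (1/9)·514 = 142.
Buyers' price falls by P* − Pb = 138 − 123 = 15; sellers' price rises by Ps − P* = 142 − 138 = 4.
So consumers capture 15/19 = 15/19 of each unit of subsidy.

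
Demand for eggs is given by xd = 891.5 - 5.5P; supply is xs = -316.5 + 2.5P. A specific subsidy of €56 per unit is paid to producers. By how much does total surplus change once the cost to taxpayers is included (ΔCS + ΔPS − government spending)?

Pre-subsidy: 891.5 - 5.5P = -316.5 + 2.5P gives P* = 151, x* = 61.
With the subsidy, sellers receive Ps = Pb + 56 for each unit, where Pb is the price buyers pay.
Supply in terms of Pb becomes xs = -316.5 + 2.5(Pb + 56) = -176.5 + 2.5Pb. Setting this equal to demand: 891.5 - 5.5Pb = -176.5 + 2.5Pb, so Pb = 133.5.
Sellers receive Ps = 133.5 + 56 = 189.5; x' = 891.5 − 5.5·133.5 = 157.25.
ΔCS = ½(61 + 157.25)(151 − 133.5) = 1909.6875; ΔPS = ½(61 + 157.25)(189.5 − 151) = 4201.3125.
Government spending = 56 × 157.25 = 8806.
Net change = 1909.6875 + 4201.3125 − 8806 = -2695. The loss equals the DWL triangle ½·56·96.25.

Net change in total surplus = -€2695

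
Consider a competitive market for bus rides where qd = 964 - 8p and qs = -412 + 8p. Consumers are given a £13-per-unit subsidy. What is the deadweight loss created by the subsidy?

Deadweight loss = £338

Pre-subsidy: 964 - 8p = -412 + 8p gives p* = 86, q* = 276.
With the rebate, buyers effectively pay pb = ps − 13, where ps is the price sellers receive.
Demand in terms of ps becomes qd = 964 − 8(ps − 13) = 1068 - 8ps. Setting this equal to supply: 1068 - 8ps = -412 + 8ps, so ps = 92.5.
Buyers pay pb = 92.5 − 13 = 79.5; q' = -412 + 8·92.5 = 328.
The subsidy expands output by 328 − 276 = 52 past the efficient level; on those units the gap between marginal cost and willingness to pay runs from 0 up to 13.
DWL = ½ × 13 × 52 = 338.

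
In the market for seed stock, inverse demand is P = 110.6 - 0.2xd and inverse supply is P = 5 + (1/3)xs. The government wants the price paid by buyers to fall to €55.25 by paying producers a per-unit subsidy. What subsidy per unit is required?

Required subsidy s = €42 per unit

At a buyer price of 55.25, quantity demanded is 553 − 5·55.25 = 276.75.
Sellers supply 276.75 only when they receive Ps = 5 + (1/3)·276.75 = 97.25.
s = Ps − Pb = 97.25 − 55.25 = 42.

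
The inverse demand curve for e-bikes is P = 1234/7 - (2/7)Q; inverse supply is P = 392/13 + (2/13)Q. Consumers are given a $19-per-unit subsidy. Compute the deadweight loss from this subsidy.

Pre-subsidy: 1234/7 - (2/7)Q = 392/13 + (2/13)Q gives Q* = 332.45 and P* = 81.3.
With the rebate, buyers effectively pay Pb = Ps − 19, where Ps is the price sellers receive.
On the curves, Pb = 1234/7 - (2/7)Q and Ps = 392/13 + (2/13)Q; the wedge Ps − Pb = 19 gives 392/13 + (2/13)Q − (1234/7 - (2/7)Q) = 19, so Q' = 375.675.
Then Pb = 1234/7 − (2/7)·375.675 = 68.95 and Ps = 392/13 + (2/13)·375.675 = 87.95.
The subsidy expands output by 375.675 − 332.45 = 43.225 past the efficient level; on those units the gap between marginal cost and willingness to pay runs from 0 up to 19.
DWL = ½ × 19 × 43.225 = 410.6375.

Deadweight loss = $410.6375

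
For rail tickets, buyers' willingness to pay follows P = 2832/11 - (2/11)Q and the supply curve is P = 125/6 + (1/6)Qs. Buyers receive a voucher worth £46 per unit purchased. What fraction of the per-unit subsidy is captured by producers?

Pre-subsidy: 2832/11 - (2/11)Q = 125/6 + (1/6)Q gives Q* = 679 and P* = 134.
With the rebate, buyers effectively pay Pb = Ps − 46, where Ps is the price sellers receive.
On the curves, Pb = 2832/11 - (2/11)Q and Ps = 125/6 + (1/6)Q; the wedge Ps − Pb = 46 gives 125/6 + (1/6)Q − (2832/11 - (2/11)Q) = 46, so Q' = 811.
Then Pb = 2832/11 − (2/11)·811 = 110 and Ps = 125/6 + (1/6)·811 = 156.
Buyers' price falls by P* − Pb = 134 − 110 = 24; sellers' price rises by Ps − P* = 156 − 134 = 22.
So producers capture 22/46 = 11/23 of each unit of subsidy.

Producer share = 11/23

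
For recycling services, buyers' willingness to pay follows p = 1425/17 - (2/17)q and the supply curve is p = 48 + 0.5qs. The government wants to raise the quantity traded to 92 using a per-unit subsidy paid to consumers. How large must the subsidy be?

Required subsidy s = 21 per unit

At q = 92, from the demand curve buyers pay pb = 1425/17 − (2/17)·92 = 73; from the supply curve sellers need ps = 48 + 0.5·92 = 94.
The subsidy must fill the gap: s = ps − pb = 94 − 73 = 21.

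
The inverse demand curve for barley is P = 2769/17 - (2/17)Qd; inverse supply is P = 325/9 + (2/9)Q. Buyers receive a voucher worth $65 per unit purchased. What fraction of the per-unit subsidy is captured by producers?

Pre-subsidy: 2769/17 - (2/17)Q = 325/9 + (2/9)Q gives Q* = 373 and P* = 119.
With the rebate, buyers effectively pay Pb = Ps − 65, where Ps is the price sellers receive.
On the curves, Pb = 2769/17 - (2/17)Q and Ps = 325/9 + (2/9)Q; the wedge Ps − Pb = 65 gives 325/9 + (2/9)Q − (2769/17 - (2/17)Q) = 65, so Q' = 564.25.
Then Pb = 2769/17 − (2/17)·564.25 = 96.5 and Ps = 325/9 + (2/9)·564.25 = 161.5.
Buyers' price falls by P* − Pb = 119 − 96.5 = 22.5; sellers' price rises by Ps − P* = 161.5 − 119 = 42.5.
So producers capture 42.5/65 = 17/26 of each unit of subsidy.

Producer share = 17/26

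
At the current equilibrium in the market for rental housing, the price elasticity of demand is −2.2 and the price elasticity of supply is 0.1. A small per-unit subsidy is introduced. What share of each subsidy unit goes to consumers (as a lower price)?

For a small subsidy around the equilibrium, the benefit split depends on the relative slopes, which at a point are proportional to the elasticities.
Buyer share = εs/(εs + |εd|) = 0.1/(0.1 + 2.2) = 1/23; seller share = |εd|/(εs + |εd|) = 22/23.

Consumer share = 1/23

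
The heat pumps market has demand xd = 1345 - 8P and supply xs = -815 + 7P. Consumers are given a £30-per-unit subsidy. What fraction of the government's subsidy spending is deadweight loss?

Pre-subsidy: 1345 - 8P = -815 + 7P gives P* = 144, x* = 193.
With the rebate, buyers effectively pay Pb = Ps − 30, where Ps is the price sellers receive.
Demand in terms of Ps becomes xd = 1345 − 8(Ps − 30) = 1585 - 8Ps. Setting this equal to supply: 1585 - 8Ps = -815 + 7Ps, so Ps = 160.
Buyers pay Pb = 160 − 30 = 130; x' = -815 + 7·160 = 305.
ΔCS = ½(193 + 305)(144 − 130) = 3486; ΔPS = ½(193 + 305)(160 − 144) = 3984.
Government spending = 30 × 305 = 9150.
DWL = ½ × 30 × (305 − 193) = 1680; fraction = 1680 / 9150 = 56/305.

DWL / government spending = 56/305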